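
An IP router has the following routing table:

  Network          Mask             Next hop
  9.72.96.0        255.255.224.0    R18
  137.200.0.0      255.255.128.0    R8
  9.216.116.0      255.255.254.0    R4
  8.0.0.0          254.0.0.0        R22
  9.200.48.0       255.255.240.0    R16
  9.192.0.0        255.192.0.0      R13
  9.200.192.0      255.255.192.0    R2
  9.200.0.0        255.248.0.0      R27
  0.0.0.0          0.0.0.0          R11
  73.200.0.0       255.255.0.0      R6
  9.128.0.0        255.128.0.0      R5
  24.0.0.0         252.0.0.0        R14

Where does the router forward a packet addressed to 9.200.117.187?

R27

Routes whose prefix contains 9.200.117.187:
  0.0.0.0/0 (default, matches everything) -> R11
  8.0.0.0/7 (8.0.0.0 - 9.255.255.255) -> R22
  9.128.0.0/9 (9.128.0.0 - 9.255.255.255) -> R5
  9.192.0.0/10 (9.192.0.0 - 9.255.255.255) -> R13
  9.200.0.0/13 (9.200.0.0 - 9.207.255.255) -> R27
More-specific entries that do NOT match:
  9.216.116.0/23 (9.216.116.0 - 9.216.117.255) does not contain 9.200.117.187
  9.200.48.0/20 (9.200.48.0 - 9.200.63.255) does not contain 9.200.117.187
  9.72.96.0/19 (9.72.96.0 - 9.72.127.255) does not contain 9.200.117.187
  9.200.192.0/18 (9.200.192.0 - 9.200.255.255) does not contain 9.200.117.187
  137.200.0.0/17 (137.200.0.0 - 137.200.127.255) does not contain 9.200.117.187
  73.200.0.0/16 (73.200.0.0 - 73.200.255.255) does not contain 9.200.117.187
Longest matching prefix is /13 -> next hop R27.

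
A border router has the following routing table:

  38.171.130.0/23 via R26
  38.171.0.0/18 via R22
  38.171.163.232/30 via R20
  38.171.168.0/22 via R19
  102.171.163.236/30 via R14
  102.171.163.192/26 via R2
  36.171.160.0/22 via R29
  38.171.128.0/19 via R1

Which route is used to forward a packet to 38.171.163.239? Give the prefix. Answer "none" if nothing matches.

none

38.171.163.239 is outside every listed prefix and there is no default route.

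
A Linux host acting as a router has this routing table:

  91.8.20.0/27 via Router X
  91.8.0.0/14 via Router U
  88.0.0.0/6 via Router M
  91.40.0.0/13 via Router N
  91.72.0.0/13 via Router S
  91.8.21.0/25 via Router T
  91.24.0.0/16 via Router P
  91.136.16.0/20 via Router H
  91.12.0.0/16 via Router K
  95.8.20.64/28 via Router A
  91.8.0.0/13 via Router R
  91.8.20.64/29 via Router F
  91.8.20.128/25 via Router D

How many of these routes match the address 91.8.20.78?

3

Prefixes containing 91.8.20.78:
  88.0.0.0/6 (88.0.0.0 - 91.255.255.255)
  91.8.0.0/13 (91.8.0.0 - 91.15.255.255)
  91.8.0.0/14 (91.8.0.0 - 91.11.255.255)
Total matching entries: 3.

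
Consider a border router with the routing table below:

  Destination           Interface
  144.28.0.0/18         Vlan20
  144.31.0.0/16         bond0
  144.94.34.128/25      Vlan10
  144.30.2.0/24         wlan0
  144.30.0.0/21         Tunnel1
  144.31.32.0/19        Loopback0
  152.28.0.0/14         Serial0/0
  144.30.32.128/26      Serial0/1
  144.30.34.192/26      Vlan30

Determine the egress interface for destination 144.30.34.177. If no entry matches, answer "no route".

no route

No entry's prefix contains 144.30.34.177; there is no default route.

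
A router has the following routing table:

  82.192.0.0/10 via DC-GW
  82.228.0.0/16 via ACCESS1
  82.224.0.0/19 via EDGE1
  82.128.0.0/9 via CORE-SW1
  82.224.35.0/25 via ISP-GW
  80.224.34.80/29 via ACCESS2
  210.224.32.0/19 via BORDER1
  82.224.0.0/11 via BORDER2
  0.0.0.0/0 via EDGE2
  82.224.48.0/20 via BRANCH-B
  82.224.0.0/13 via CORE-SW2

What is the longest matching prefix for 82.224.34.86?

Entries matching 82.224.34.86:
  0.0.0.0/0 (default, matches everything)
  82.128.0.0/9 (82.128.0.0 - 82.255.255.255)
  82.192.0.0/10 (82.192.0.0 - 82.255.255.255)
  82.224.0.0/11 (82.224.0.0 - 82.255.255.255)
  82.224.0.0/13 (82.224.0.0 - 82.231.255.255)
Most specific is 82.224.0.0/13.

82.224.0.0/13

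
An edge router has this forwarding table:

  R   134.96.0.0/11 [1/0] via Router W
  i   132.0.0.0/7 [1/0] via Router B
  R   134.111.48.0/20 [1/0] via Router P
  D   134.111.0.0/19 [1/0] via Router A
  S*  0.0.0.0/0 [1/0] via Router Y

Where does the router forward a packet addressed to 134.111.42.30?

Router W

Routes whose prefix contains 134.111.42.30:
  0.0.0.0/0 (default, matches everything) -> Router Y
  134.96.0.0/11 (134.96.0.0 - 134.127.255.255) -> Router W
More-specific entries that do NOT match:
  134.111.48.0/20 (134.111.48.0 - 134.111.63.255) does not contain 134.111.42.30
  134.111.0.0/19 (134.111.0.0 - 134.111.31.255) does not contain 134.111.42.30
Longest matching prefix is /11 -> next hop Router W.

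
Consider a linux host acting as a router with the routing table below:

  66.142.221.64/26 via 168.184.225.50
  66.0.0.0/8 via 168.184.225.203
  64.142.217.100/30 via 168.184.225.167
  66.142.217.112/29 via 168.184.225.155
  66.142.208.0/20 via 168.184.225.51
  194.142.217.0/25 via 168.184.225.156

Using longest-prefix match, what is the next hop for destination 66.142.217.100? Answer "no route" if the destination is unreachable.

Routes whose prefix contains 66.142.217.100:
  66.0.0.0/8 (66.0.0.0 - 66.255.255.255) -> 168.184.225.203
  66.142.208.0/20 (66.142.208.0 - 66.142.223.255) -> 168.184.225.51
More-specific entries that do NOT match:
  64.142.217.100/30 (64.142.217.100 - 64.142.217.103) does not contain 66.142.217.100
  66.142.217.112/29 (66.142.217.112 - 66.142.217.119) does not contain 66.142.217.100
  66.142.221.64/26 (66.142.221.64 - 66.142.221.127) does not contain 66.142.217.100
  194.142.217.0/25 (194.142.217.0 - 194.142.217.127) does not contain 66.142.217.100
Longest matching prefix is /20 -> next hop 168.184.225.51.

168.184.225.51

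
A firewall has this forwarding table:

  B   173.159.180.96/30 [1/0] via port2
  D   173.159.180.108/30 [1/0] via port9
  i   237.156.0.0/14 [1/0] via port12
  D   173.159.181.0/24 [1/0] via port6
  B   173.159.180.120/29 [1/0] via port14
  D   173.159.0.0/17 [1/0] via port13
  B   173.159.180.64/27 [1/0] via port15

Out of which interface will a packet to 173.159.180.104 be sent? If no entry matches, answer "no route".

no route

No entry's prefix contains 173.159.180.104; there is no default route.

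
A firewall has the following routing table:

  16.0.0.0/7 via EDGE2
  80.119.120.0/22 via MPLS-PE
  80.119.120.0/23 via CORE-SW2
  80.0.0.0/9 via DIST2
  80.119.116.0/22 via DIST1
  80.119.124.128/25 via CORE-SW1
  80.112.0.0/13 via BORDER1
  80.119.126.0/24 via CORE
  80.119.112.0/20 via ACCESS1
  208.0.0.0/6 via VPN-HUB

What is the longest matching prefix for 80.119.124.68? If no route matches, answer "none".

Entries matching 80.119.124.68:
  80.0.0.0/9 (80.0.0.0 - 80.127.255.255)
  80.112.0.0/13 (80.112.0.0 - 80.119.255.255)
  80.119.112.0/20 (80.119.112.0 - 80.119.127.255)
Most specific is 80.119.112.0/20.

80.119.112.0/20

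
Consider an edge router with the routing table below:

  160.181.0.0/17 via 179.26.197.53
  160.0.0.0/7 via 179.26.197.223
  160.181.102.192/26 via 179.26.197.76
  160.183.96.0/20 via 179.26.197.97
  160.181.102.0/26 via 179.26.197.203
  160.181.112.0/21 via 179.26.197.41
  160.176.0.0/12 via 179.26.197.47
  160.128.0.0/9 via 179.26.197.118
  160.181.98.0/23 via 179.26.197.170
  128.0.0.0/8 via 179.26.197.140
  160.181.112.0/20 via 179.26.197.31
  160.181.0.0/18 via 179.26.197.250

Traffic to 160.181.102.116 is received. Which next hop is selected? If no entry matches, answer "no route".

179.26.197.53

Routes whose prefix contains 160.181.102.116:
  160.0.0.0/7 (160.0.0.0 - 161.255.255.255) -> 179.26.197.223
  160.128.0.0/9 (160.128.0.0 - 160.255.255.255) -> 179.26.197.118
  160.176.0.0/12 (160.176.0.0 - 160.191.255.255) -> 179.26.197.47
  160.181.0.0/17 (160.181.0.0 - 160.181.127.255) -> 179.26.197.53
More-specific entries that do NOT match:
  160.181.102.192/26 (160.181.102.192 - 160.181.102.255) does not contain 160.181.102.116
  160.181.102.0/26 (160.181.102.0 - 160.181.102.63) does not contain 160.181.102.116
  160.181.98.0/23 (160.181.98.0 - 160.181.99.255) does not contain 160.181.102.116
  160.181.112.0/21 (160.181.112.0 - 160.181.119.255) does not contain 160.181.102.116
  160.183.96.0/20 (160.183.96.0 - 160.183.111.255) does not contain 160.181.102.116
  160.181.112.0/20 (160.181.112.0 - 160.181.127.255) does not contain 160.181.102.116
  160.181.0.0/18 (160.181.0.0 - 160.181.63.255) does not contain 160.181.102.116
Longest matching prefix is /17 -> next hop 179.26.197.53.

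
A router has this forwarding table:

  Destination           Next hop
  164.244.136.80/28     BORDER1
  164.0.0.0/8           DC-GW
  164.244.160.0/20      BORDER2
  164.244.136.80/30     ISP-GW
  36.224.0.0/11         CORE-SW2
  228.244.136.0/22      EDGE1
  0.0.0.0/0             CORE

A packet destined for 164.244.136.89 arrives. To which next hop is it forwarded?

Routes whose prefix contains 164.244.136.89:
  0.0.0.0/0 (default, matches everything) -> CORE
  164.0.0.0/8 (164.0.0.0 - 164.255.255.255) -> DC-GW
  164.244.136.80/28 (164.244.136.80 - 164.244.136.95) -> BORDER1
More-specific entries that do NOT match:
  164.244.136.80/30 (164.244.136.80 - 164.244.136.83) does not contain 164.244.136.89
Longest matching prefix is /28 -> next hop BORDER1.

BORDER1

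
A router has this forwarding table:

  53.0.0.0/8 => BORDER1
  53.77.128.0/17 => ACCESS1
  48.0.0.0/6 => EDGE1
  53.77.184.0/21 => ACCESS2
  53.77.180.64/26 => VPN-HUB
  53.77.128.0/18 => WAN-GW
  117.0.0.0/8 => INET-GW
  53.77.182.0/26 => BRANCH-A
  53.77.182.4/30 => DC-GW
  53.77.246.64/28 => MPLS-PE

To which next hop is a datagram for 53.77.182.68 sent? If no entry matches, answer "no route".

WAN-GW

Routes whose prefix contains 53.77.182.68:
  53.0.0.0/8 (53.0.0.0 - 53.255.255.255) -> BORDER1
  53.77.128.0/17 (53.77.128.0 - 53.77.255.255) -> ACCESS1
  53.77.128.0/18 (53.77.128.0 - 53.77.191.255) -> WAN-GW
More-specific entries that do NOT match:
  53.77.182.4/30 (53.77.182.4 - 53.77.182.7) does not contain 53.77.182.68
  53.77.246.64/28 (53.77.246.64 - 53.77.246.79) does not contain 53.77.182.68
  53.77.180.64/26 (53.77.180.64 - 53.77.180.127) does not contain 53.77.182.68
  53.77.182.0/26 (53.77.182.0 - 53.77.182.63) does not contain 53.77.182.68
  53.77.184.0/21 (53.77.184.0 - 53.77.191.255) does not contain 53.77.182.68
Longest matching prefix is /18 -> next hop WAN-GW.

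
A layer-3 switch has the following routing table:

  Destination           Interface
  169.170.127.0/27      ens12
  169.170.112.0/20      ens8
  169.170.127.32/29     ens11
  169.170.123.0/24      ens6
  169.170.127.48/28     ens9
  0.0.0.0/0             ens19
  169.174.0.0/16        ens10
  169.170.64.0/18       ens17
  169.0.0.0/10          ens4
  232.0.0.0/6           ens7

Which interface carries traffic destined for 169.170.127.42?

Routes whose prefix contains 169.170.127.42:
  0.0.0.0/0 (default, matches everything) -> ens19
  169.170.64.0/18 (169.170.64.0 - 169.170.127.255) -> ens17
  169.170.112.0/20 (169.170.112.0 - 169.170.127.255) -> ens8
More-specific entries that do NOT match:
  169.170.127.32/29 (169.170.127.32 - 169.170.127.39) does not contain 169.170.127.42
  169.170.127.48/28 (169.170.127.48 - 169.170.127.63) does not contain 169.170.127.42
  169.170.127.0/27 (169.170.127.0 - 169.170.127.31) does not contain 169.170.127.42
  169.170.123.0/24 (169.170.123.0 - 169.170.123.255) does not contain 169.170.127.42
Longest matching prefix is /20 -> interface ens8.

ens8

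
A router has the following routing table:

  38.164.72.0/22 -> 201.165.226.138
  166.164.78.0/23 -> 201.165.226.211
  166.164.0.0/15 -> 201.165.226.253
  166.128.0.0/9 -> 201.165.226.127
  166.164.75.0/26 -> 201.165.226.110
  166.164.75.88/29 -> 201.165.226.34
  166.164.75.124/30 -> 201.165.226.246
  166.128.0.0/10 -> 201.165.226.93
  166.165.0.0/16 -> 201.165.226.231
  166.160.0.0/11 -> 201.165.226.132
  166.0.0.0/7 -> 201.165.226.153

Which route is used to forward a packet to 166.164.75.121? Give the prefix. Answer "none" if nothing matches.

Entries matching 166.164.75.121:
  166.0.0.0/7 (166.0.0.0 - 167.255.255.255)
  166.128.0.0/9 (166.128.0.0 - 166.255.255.255)
  166.128.0.0/10 (166.128.0.0 - 166.191.255.255)
  166.160.0.0/11 (166.160.0.0 - 166.191.255.255)
  166.164.0.0/15 (166.164.0.0 - 166.165.255.255)
Most specific is 166.164.0.0/15.

166.164.0.0/15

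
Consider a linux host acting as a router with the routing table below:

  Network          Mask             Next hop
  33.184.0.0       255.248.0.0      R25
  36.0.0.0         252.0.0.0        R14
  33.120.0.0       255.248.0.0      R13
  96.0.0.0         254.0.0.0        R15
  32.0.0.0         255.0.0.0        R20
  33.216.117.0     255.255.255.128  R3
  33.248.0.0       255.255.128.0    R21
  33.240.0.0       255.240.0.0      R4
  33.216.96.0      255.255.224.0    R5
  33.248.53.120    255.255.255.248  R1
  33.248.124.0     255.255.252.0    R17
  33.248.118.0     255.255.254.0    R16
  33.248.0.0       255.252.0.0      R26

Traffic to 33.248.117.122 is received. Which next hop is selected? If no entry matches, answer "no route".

R21

Routes whose prefix contains 33.248.117.122:
  33.240.0.0/12 (33.240.0.0 - 33.255.255.255) -> R4
  33.248.0.0/14 (33.248.0.0 - 33.251.255.255) -> R26
  33.248.0.0/17 (33.248.0.0 - 33.248.127.255) -> R21
More-specific entries that do NOT match:
  33.248.53.120/29 (33.248.53.120 - 33.248.53.127) does not contain 33.248.117.122
  33.216.117.0/25 (33.216.117.0 - 33.216.117.127) does not contain 33.248.117.122
  33.248.118.0/23 (33.248.118.0 - 33.248.119.255) does not contain 33.248.117.122
  33.248.124.0/22 (33.248.124.0 - 33.248.127.255) does not contain 33.248.117.122
  33.216.96.0/19 (33.216.96.0 - 33.216.127.255) does not contain 33.248.117.122
Longest matching prefix is /17 -> next hop R21.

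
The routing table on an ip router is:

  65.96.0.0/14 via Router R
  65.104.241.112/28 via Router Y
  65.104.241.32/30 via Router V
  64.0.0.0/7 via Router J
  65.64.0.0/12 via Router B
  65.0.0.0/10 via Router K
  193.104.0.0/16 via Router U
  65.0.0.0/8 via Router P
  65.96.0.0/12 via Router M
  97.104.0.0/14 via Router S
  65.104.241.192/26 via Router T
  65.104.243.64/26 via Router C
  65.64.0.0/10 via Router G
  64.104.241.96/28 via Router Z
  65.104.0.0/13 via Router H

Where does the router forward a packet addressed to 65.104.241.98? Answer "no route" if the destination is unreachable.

Routes whose prefix contains 65.104.241.98:
  64.0.0.0/7 (64.0.0.0 - 65.255.255.255) -> Router J
  65.0.0.0/8 (65.0.0.0 - 65.255.255.255) -> Router P
  65.64.0.0/10 (65.64.0.0 - 65.127.255.255) -> Router G
  65.96.0.0/12 (65.96.0.0 - 65.111.255.255) -> Router M
  65.104.0.0/13 (65.104.0.0 - 65.111.255.255) -> Router H
More-specific entries that do NOT match:
  65.104.241.32/30 (65.104.241.32 - 65.104.241.35) does not contain 65.104.241.98
  65.104.241.112/28 (65.104.241.112 - 65.104.241.127) does not contain 65.104.241.98
  64.104.241.96/28 (64.104.241.96 - 64.104.241.111) does not contain 65.104.241.98
  65.104.241.192/26 (65.104.241.192 - 65.104.241.255) does not contain 65.104.241.98
  65.104.243.64/26 (65.104.243.64 - 65.104.243.127) does not contain 65.104.241.98
  193.104.0.0/16 (193.104.0.0 - 193.104.255.255) does not contain 65.104.241.98
  65.96.0.0/14 (65.96.0.0 - 65.99.255.255) does not contain 65.104.241.98
  97.104.0.0/14 (97.104.0.0 - 97.107.255.255) does not contain 65.104.241.98
Longest matching prefix is /13 -> next hop Router H.

Router H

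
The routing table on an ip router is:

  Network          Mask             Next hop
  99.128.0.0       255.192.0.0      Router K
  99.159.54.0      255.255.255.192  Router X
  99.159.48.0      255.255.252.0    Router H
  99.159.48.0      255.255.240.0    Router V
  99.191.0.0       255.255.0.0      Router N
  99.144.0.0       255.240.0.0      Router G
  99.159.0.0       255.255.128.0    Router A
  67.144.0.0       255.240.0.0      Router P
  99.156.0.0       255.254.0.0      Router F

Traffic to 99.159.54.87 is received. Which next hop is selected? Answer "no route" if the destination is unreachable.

Routes whose prefix contains 99.159.54.87:
  99.128.0.0/10 (99.128.0.0 - 99.191.255.255) -> Router K
  99.144.0.0/12 (99.144.0.0 - 99.159.255.255) -> Router G
  99.159.0.0/17 (99.159.0.0 - 99.159.127.255) -> Router A
  99.159.48.0/20 (99.159.48.0 - 99.159.63.255) -> Router V
More-specific entries that do NOT match:
  99.159.54.0/26 (99.159.54.0 - 99.159.54.63) does not contain 99.159.54.87
  99.159.48.0/22 (99.159.48.0 - 99.159.51.255) does not contain 99.159.54.87
Longest matching prefix is /20 -> next hop Router V.

Router V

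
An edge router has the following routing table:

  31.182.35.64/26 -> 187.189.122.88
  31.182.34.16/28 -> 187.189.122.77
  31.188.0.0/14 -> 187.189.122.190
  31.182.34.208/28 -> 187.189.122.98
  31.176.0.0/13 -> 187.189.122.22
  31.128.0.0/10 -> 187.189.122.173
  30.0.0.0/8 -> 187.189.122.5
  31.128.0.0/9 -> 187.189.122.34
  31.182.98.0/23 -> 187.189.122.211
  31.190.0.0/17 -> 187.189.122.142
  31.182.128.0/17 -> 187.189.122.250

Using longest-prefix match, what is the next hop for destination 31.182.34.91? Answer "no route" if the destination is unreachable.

Routes whose prefix contains 31.182.34.91:
  31.128.0.0/9 (31.128.0.0 - 31.255.255.255) -> 187.189.122.34
  31.128.0.0/10 (31.128.0.0 - 31.191.255.255) -> 187.189.122.173
  31.176.0.0/13 (31.176.0.0 - 31.183.255.255) -> 187.189.122.22
More-specific entries that do NOT match:
  31.182.34.16/28 (31.182.34.16 - 31.182.34.31) does not contain 31.182.34.91
  31.182.34.208/28 (31.182.34.208 - 31.182.34.223) does not contain 31.182.34.91
  31.182.35.64/26 (31.182.35.64 - 31.182.35.127) does not contain 31.182.34.91
  31.182.98.0/23 (31.182.98.0 - 31.182.99.255) does not contain 31.182.34.91
  31.190.0.0/17 (31.190.0.0 - 31.190.127.255) does not contain 31.182.34.91
  31.182.128.0/17 (31.182.128.0 - 31.182.255.255) does not contain 31.182.34.91
  31.188.0.0/14 (31.188.0.0 - 31.191.255.255) does not contain 31.182.34.91
Longest matching prefix is /13 -> next hop 187.189.122.22.

187.189.122.22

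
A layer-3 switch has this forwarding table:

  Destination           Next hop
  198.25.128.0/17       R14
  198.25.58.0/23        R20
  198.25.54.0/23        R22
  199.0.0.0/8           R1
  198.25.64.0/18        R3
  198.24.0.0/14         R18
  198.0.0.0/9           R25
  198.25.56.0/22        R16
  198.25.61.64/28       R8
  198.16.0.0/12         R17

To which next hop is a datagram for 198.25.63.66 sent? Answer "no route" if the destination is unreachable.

Routes whose prefix contains 198.25.63.66:
  198.0.0.0/9 (198.0.0.0 - 198.127.255.255) -> R25
  198.16.0.0/12 (198.16.0.0 - 198.31.255.255) -> R17
  198.24.0.0/14 (198.24.0.0 - 198.27.255.255) -> R18
More-specific entries that do NOT match:
  198.25.61.64/28 (198.25.61.64 - 198.25.61.79) does not contain 198.25.63.66
  198.25.58.0/23 (198.25.58.0 - 198.25.59.255) does not contain 198.25.63.66
  198.25.54.0/23 (198.25.54.0 - 198.25.55.255) does not contain 198.25.63.66
  198.25.56.0/22 (198.25.56.0 - 198.25.59.255) does not contain 198.25.63.66
  198.25.64.0/18 (198.25.64.0 - 198.25.127.255) does not contain 198.25.63.66
  198.25.128.0/17 (198.25.128.0 - 198.25.255.255) does not contain 198.25.63.66
Longest matching prefix is /14 -> next hop R18.

R18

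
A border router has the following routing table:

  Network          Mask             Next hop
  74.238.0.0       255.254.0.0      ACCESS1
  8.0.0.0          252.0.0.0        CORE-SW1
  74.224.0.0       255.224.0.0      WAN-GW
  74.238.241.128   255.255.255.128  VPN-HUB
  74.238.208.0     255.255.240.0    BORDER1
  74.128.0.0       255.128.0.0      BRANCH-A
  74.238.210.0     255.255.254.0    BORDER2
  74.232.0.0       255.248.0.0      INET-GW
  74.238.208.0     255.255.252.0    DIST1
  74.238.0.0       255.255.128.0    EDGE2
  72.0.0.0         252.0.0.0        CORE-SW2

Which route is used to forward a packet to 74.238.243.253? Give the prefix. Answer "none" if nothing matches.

Entries matching 74.238.243.253:
  72.0.0.0/6 (72.0.0.0 - 75.255.255.255)
  74.128.0.0/9 (74.128.0.0 - 74.255.255.255)
  74.224.0.0/11 (74.224.0.0 - 74.255.255.255)
  74.232.0.0/13 (74.232.0.0 - 74.239.255.255)
  74.238.0.0/15 (74.238.0.0 - 74.239.255.255)
Most specific is 74.238.0.0/15.

74.238.0.0/15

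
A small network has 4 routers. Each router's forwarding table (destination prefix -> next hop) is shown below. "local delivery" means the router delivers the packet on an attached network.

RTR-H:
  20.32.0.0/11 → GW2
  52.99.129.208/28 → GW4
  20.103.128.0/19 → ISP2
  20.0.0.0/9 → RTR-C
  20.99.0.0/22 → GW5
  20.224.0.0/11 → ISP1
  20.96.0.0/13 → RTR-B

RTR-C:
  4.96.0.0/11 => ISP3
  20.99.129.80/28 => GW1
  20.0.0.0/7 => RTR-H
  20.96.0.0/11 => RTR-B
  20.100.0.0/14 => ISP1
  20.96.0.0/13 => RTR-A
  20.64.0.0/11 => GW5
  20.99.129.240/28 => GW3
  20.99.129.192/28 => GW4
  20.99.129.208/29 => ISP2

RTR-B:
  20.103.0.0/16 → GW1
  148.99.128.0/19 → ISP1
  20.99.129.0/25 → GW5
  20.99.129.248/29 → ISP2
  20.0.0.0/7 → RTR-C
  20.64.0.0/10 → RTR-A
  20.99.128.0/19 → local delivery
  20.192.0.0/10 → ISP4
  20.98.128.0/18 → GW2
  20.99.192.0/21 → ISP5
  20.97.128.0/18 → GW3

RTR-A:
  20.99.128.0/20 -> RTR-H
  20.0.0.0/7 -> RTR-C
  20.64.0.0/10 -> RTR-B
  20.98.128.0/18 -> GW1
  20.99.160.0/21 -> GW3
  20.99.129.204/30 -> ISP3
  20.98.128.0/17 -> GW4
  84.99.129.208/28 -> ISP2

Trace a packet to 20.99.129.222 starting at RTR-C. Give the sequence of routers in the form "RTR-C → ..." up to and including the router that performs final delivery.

At RTR-C: longest match for 20.99.129.222 is 20.96.0.0/13 -> RTR-A
At RTR-A: longest match for 20.99.129.222 is 20.99.128.0/20 -> RTR-H
At RTR-H: longest match for 20.99.129.222 is 20.96.0.0/13 -> RTR-B
At RTR-B: longest match for 20.99.129.222 is 20.99.128.0/19 -> local delivery

RTR-C → RTR-A → RTR-H → RTR-B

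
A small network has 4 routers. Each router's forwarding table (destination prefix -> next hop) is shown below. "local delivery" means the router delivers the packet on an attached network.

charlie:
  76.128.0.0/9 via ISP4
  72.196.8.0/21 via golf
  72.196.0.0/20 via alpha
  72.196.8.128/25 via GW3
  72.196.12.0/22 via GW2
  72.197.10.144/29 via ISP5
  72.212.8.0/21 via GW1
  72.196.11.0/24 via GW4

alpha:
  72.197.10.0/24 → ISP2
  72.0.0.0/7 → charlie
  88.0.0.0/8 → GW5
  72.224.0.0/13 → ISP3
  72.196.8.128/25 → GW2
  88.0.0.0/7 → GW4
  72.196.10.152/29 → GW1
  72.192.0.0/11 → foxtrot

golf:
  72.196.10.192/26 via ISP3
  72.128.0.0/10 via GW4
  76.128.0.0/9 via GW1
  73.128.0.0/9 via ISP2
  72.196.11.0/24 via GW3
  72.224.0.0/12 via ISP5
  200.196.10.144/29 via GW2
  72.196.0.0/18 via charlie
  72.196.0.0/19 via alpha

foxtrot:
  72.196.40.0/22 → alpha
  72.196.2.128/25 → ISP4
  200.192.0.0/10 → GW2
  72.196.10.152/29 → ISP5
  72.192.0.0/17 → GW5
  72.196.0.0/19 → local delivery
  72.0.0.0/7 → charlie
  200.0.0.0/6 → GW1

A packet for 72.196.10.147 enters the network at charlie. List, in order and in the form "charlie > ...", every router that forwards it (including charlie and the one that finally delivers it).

At charlie: longest match for 72.196.10.147 is 72.196.8.0/21 -> golf
At golf: longest match for 72.196.10.147 is 72.196.0.0/19 -> alpha
At alpha: longest match for 72.196.10.147 is 72.192.0.0/11 -> foxtrot
At foxtrot: longest match for 72.196.10.147 is 72.196.0.0/19 -> local delivery

charlie > golf > alpha > foxtrot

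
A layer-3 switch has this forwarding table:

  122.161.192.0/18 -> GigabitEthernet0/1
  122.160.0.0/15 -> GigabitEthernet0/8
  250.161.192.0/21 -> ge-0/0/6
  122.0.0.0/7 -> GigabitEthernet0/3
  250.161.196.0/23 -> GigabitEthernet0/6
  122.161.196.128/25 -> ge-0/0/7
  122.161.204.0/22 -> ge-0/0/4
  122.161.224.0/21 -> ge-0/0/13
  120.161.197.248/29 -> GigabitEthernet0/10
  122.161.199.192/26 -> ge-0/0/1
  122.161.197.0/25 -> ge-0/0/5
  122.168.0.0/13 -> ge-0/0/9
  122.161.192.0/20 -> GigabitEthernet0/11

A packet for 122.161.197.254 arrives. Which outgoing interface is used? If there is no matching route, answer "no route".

Routes whose prefix contains 122.161.197.254:
  122.0.0.0/7 (122.0.0.0 - 123.255.255.255) -> GigabitEthernet0/3
  122.160.0.0/15 (122.160.0.0 - 122.161.255.255) -> GigabitEthernet0/8
  122.161.192.0/18 (122.161.192.0 - 122.161.255.255) -> GigabitEthernet0/1
  122.161.192.0/20 (122.161.192.0 - 122.161.207.255) -> GigabitEthernet0/11
More-specific entries that do NOT match:
  120.161.197.248/29 (120.161.197.248 - 120.161.197.255) does not contain 122.161.197.254
  122.161.199.192/26 (122.161.199.192 - 122.161.199.255) does not contain 122.161.197.254
  122.161.196.128/25 (122.161.196.128 - 122.161.196.255) does not contain 122.161.197.254
  122.161.197.0/25 (122.161.197.0 - 122.161.197.127) does not contain 122.161.197.254
  250.161.196.0/23 (250.161.196.0 - 250.161.197.255) does not contain 122.161.197.254
  122.161.204.0/22 (122.161.204.0 - 122.161.207.255) does not contain 122.161.197.254
  250.161.192.0/21 (250.161.192.0 - 250.161.199.255) does not contain 122.161.197.254
  122.161.224.0/21 (122.161.224.0 - 122.161.231.255) does not contain 122.161.197.254
Longest matching prefix is /20 -> interface GigabitEthernet0/11.

GigabitEthernet0/11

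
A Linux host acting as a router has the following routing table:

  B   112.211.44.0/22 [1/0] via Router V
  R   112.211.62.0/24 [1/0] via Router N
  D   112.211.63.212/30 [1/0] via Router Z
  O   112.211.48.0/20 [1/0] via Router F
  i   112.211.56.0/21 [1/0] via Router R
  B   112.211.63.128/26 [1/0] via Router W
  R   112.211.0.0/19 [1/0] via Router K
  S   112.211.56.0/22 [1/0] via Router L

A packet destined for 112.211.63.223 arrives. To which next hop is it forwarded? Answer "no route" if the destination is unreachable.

Router R

Routes whose prefix contains 112.211.63.223:
  112.211.48.0/20 (112.211.48.0 - 112.211.63.255) -> Router F
  112.211.56.0/21 (112.211.56.0 - 112.211.63.255) -> Router R
More-specific entries that do NOT match:
  112.211.63.212/30 (112.211.63.212 - 112.211.63.215) does not contain 112.211.63.223
  112.211.63.128/26 (112.211.63.128 - 112.211.63.191) does not contain 112.211.63.223
  112.211.62.0/24 (112.211.62.0 - 112.211.62.255) does not contain 112.211.63.223
  112.211.44.0/22 (112.211.44.0 - 112.211.47.255) does not contain 112.211.63.223
  112.211.56.0/22 (112.211.56.0 - 112.211.59.255) does not contain 112.211.63.223
Longest matching prefix is /21 -> next hop Router R.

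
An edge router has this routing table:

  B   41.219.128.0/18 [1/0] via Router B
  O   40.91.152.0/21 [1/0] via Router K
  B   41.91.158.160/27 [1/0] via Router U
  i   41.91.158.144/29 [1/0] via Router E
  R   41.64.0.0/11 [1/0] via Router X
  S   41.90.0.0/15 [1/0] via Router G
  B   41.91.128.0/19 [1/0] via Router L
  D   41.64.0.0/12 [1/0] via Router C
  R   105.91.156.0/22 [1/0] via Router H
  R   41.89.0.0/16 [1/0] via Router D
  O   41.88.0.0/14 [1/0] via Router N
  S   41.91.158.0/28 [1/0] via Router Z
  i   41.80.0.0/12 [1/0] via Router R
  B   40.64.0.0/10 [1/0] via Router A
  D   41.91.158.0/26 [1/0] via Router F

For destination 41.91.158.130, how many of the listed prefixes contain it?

Prefixes containing 41.91.158.130:
  41.64.0.0/11 (41.64.0.0 - 41.95.255.255)
  41.80.0.0/12 (41.80.0.0 - 41.95.255.255)
  41.88.0.0/14 (41.88.0.0 - 41.91.255.255)
  41.90.0.0/15 (41.90.0.0 - 41.91.255.255)
  41.91.128.0/19 (41.91.128.0 - 41.91.159.255)
Total matching entries: 5.

5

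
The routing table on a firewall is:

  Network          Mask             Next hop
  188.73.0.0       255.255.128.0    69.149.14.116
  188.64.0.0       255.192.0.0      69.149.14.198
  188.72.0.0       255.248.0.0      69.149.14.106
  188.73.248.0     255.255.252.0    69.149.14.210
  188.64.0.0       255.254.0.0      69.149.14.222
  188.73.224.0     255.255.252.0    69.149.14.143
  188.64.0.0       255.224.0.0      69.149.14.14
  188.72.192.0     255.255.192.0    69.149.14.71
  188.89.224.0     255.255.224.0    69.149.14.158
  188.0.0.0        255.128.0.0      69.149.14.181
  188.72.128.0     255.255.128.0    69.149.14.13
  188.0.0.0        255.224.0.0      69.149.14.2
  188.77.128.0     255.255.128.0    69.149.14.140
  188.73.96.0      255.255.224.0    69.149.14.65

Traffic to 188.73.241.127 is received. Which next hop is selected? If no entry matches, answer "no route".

Routes whose prefix contains 188.73.241.127:
  188.0.0.0/9 (188.0.0.0 - 188.127.255.255) -> 69.149.14.181
  188.64.0.0/10 (188.64.0.0 - 188.127.255.255) -> 69.149.14.198
  188.64.0.0/11 (188.64.0.0 - 188.95.255.255) -> 69.149.14.14
  188.72.0.0/13 (188.72.0.0 - 188.79.255.255) -> 69.149.14.106
More-specific entries that do NOT match:
  188.73.248.0/22 (188.73.248.0 - 188.73.251.255) does not contain 188.73.241.127
  188.73.224.0/22 (188.73.224.0 - 188.73.227.255) does not contain 188.73.241.127
  188.89.224.0/19 (188.89.224.0 - 188.89.255.255) does not contain 188.73.241.127
  188.73.96.0/19 (188.73.96.0 - 188.73.127.255) does not contain 188.73.241.127
  188.72.192.0/18 (188.72.192.0 - 188.72.255.255) does not contain 188.73.241.127
  188.73.0.0/17 (188.73.0.0 - 188.73.127.255) does not contain 188.73.241.127
  188.72.128.0/17 (188.72.128.0 - 188.72.255.255) does not contain 188.73.241.127
  188.77.128.0/17 (188.77.128.0 - 188.77.255.255) does not contain 188.73.241.127
  188.64.0.0/15 (188.64.0.0 - 188.65.255.255) does not contain 188.73.241.127
Longest matching prefix is /13 -> next hop 69.149.14.106.

69.149.14.106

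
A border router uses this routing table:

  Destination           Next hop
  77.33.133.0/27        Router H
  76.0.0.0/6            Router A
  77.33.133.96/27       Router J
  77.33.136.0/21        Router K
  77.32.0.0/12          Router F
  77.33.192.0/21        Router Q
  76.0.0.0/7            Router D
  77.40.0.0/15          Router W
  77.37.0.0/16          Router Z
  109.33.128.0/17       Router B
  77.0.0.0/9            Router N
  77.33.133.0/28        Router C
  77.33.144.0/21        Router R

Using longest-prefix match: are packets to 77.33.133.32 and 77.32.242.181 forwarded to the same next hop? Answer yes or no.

yes

77.33.133.32: longest match 77.32.0.0/12 -> Router F
77.32.242.181: longest match 77.32.0.0/12 -> Router F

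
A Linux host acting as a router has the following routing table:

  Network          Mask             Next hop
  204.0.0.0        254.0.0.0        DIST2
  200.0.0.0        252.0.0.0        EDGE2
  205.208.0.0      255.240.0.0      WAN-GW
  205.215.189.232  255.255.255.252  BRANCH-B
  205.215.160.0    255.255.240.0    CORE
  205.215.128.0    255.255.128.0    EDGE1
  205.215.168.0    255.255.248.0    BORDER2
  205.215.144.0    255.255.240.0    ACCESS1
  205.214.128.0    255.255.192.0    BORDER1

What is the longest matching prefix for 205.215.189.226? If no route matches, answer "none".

Entries matching 205.215.189.226:
  204.0.0.0/7 (204.0.0.0 - 205.255.255.255)
  205.208.0.0/12 (205.208.0.0 - 205.223.255.255)
  205.215.128.0/17 (205.215.128.0 - 205.215.255.255)
Most specific is 205.215.128.0/17.

205.215.128.0/17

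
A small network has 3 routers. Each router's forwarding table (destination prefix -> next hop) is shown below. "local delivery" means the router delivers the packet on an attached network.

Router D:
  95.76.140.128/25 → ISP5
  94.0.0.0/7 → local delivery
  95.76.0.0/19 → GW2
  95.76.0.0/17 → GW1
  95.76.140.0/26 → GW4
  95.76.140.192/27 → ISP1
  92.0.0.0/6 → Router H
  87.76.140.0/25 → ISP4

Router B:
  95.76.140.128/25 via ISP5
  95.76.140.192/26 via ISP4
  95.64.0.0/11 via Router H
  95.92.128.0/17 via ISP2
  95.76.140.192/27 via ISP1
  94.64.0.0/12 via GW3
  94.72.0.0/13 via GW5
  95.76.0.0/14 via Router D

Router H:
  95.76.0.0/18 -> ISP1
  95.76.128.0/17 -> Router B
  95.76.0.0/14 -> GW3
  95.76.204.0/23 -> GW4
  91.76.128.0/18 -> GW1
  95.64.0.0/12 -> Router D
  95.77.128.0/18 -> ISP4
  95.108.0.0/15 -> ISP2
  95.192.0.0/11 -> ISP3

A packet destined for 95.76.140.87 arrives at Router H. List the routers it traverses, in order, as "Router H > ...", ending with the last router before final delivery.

At Router H: longest match for 95.76.140.87 is 95.76.128.0/17 -> Router B
At Router B: longest match for 95.76.140.87 is 95.76.0.0/14 -> Router D
At Router D: longest match for 95.76.140.87 is 94.0.0.0/7 -> local delivery

Router H > Router B > Router D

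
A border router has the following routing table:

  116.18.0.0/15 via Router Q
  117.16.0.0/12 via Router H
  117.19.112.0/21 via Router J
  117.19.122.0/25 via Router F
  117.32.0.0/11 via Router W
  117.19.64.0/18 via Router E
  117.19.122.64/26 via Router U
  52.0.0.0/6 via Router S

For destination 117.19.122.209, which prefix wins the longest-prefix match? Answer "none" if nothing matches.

117.19.64.0/18

Entries matching 117.19.122.209:
  117.16.0.0/12 (117.16.0.0 - 117.31.255.255)
  117.19.64.0/18 (117.19.64.0 - 117.19.127.255)
Most specific is 117.19.64.0/18.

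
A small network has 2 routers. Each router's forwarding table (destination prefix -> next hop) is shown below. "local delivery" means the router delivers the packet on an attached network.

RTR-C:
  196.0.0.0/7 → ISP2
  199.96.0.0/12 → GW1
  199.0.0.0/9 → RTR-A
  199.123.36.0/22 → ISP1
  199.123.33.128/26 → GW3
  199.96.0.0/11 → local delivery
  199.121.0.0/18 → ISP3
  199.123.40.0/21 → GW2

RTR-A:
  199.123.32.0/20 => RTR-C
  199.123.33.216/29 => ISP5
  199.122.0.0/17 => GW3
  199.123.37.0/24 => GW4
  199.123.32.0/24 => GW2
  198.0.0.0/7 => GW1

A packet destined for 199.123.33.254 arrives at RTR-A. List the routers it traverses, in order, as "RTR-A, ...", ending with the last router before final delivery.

At RTR-A: longest match for 199.123.33.254 is 199.123.32.0/20 -> RTR-C
At RTR-C: longest match for 199.123.33.254 is 199.96.0.0/11 -> local delivery

RTR-A, RTR-C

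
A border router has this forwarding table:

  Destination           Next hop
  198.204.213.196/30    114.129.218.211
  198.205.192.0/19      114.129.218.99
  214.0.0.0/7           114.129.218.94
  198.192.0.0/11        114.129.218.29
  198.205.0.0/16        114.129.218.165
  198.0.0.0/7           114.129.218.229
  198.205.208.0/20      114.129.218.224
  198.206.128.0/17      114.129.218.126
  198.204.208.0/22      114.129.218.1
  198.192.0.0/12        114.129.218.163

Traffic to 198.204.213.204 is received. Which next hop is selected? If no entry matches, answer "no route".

114.129.218.163

Routes whose prefix contains 198.204.213.204:
  198.0.0.0/7 (198.0.0.0 - 199.255.255.255) -> 114.129.218.229
  198.192.0.0/11 (198.192.0.0 - 198.223.255.255) -> 114.129.218.29
  198.192.0.0/12 (198.192.0.0 - 198.207.255.255) -> 114.129.218.163
More-specific entries that do NOT match:
  198.204.213.196/30 (198.204.213.196 - 198.204.213.199) does not contain 198.204.213.204
  198.204.208.0/22 (198.204.208.0 - 198.204.211.255) does not contain 198.204.213.204
  198.205.208.0/20 (198.205.208.0 - 198.205.223.255) does not contain 198.204.213.204
  198.205.192.0/19 (198.205.192.0 - 198.205.223.255) does not contain 198.204.213.204
  198.206.128.0/17 (198.206.128.0 - 198.206.255.255) does not contain 198.204.213.204
  198.205.0.0/16 (198.205.0.0 - 198.205.255.255) does not contain 198.204.213.204
Longest matching prefix is /12 -> next hop 114.129.218.163.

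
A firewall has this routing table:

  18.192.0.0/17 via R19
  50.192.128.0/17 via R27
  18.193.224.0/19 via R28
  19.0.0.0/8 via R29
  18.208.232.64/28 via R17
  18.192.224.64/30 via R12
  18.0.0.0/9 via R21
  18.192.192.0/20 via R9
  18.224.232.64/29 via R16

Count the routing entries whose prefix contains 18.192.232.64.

No listed prefix contains 18.192.232.64.
Total matching entries: 0.

0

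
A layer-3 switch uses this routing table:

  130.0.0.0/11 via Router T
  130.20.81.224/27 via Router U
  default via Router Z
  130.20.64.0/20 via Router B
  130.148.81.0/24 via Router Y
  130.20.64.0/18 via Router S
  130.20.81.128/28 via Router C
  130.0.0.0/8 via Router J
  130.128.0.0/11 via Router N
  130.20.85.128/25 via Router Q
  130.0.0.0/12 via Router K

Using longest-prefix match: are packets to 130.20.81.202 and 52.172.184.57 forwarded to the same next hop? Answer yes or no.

no

130.20.81.202: longest match 130.20.64.0/18 -> Router S
52.172.184.57: longest match 0.0.0.0/0 -> Router Z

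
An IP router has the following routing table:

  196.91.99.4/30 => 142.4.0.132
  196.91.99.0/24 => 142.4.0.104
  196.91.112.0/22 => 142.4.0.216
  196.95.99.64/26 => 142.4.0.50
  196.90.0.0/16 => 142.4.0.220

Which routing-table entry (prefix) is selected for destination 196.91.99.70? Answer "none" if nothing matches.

Entries matching 196.91.99.70:
  196.91.99.0/24 (196.91.99.0 - 196.91.99.255)
Most specific is 196.91.99.0/24.

196.91.99.0/24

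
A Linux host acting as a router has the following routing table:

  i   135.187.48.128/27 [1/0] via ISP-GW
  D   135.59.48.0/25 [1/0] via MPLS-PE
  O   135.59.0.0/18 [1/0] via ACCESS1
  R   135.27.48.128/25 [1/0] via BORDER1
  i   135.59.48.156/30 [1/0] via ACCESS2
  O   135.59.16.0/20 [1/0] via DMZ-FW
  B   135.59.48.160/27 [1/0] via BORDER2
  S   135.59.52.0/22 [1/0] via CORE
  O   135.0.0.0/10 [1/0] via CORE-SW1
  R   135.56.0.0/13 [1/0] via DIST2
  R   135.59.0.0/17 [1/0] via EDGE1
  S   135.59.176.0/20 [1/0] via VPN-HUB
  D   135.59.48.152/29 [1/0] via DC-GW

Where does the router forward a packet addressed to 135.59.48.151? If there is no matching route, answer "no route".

ACCESS1

Routes whose prefix contains 135.59.48.151:
  135.0.0.0/10 (135.0.0.0 - 135.63.255.255) -> CORE-SW1
  135.56.0.0/13 (135.56.0.0 - 135.63.255.255) -> DIST2
  135.59.0.0/17 (135.59.0.0 - 135.59.127.255) -> EDGE1
  135.59.0.0/18 (135.59.0.0 - 135.59.63.255) -> ACCESS1
More-specific entries that do NOT match:
  135.59.48.156/30 (135.59.48.156 - 135.59.48.159) does not contain 135.59.48.151
  135.59.48.152/29 (135.59.48.152 - 135.59.48.159) does not contain 135.59.48.151
  135.187.48.128/27 (135.187.48.128 - 135.187.48.159) does not contain 135.59.48.151
  135.59.48.160/27 (135.59.48.160 - 135.59.48.191) does not contain 135.59.48.151
  135.59.48.0/25 (135.59.48.0 - 135.59.48.127) does not contain 135.59.48.151
  135.27.48.128/25 (135.27.48.128 - 135.27.48.255) does not contain 135.59.48.151
  135.59.52.0/22 (135.59.52.0 - 135.59.55.255) does not contain 135.59.48.151
  135.59.16.0/20 (135.59.16.0 - 135.59.31.255) does not contain 135.59.48.151
  135.59.176.0/20 (135.59.176.0 - 135.59.191.255) does not contain 135.59.48.151
Longest matching prefix is /18 -> next hop ACCESS1.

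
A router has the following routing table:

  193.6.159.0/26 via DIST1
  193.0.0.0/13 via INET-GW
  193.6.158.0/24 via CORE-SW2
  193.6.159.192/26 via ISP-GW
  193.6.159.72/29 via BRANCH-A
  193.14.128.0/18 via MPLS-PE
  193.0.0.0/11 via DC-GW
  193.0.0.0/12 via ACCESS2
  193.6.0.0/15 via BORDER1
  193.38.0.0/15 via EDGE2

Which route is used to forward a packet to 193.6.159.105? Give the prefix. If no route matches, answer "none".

Entries matching 193.6.159.105:
  193.0.0.0/11 (193.0.0.0 - 193.31.255.255)
  193.0.0.0/12 (193.0.0.0 - 193.15.255.255)
  193.0.0.0/13 (193.0.0.0 - 193.7.255.255)
  193.6.0.0/15 (193.6.0.0 - 193.7.255.255)
Most specific is 193.6.0.0/15.

193.6.0.0/15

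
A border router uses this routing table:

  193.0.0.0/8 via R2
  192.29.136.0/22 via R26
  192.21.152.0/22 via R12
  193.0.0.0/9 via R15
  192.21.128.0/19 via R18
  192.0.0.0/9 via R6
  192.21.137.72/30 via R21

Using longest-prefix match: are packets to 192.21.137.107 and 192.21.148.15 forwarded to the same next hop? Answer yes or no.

yes

192.21.137.107: longest match 192.21.128.0/19 -> R18
192.21.148.15: longest match 192.21.128.0/19 -> R18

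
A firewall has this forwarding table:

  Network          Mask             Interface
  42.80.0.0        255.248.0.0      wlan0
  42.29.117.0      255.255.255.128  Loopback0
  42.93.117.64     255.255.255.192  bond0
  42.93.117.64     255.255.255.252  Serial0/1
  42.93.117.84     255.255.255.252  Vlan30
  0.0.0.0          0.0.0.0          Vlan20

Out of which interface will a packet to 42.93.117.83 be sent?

Routes whose prefix contains 42.93.117.83:
  0.0.0.0/0 (default, matches everything) -> Vlan20
  42.93.117.64/26 (42.93.117.64 - 42.93.117.127) -> bond0
More-specific entries that do NOT match:
  42.93.117.64/30 (42.93.117.64 - 42.93.117.67) does not contain 42.93.117.83
  42.93.117.84/30 (42.93.117.84 - 42.93.117.87) does not contain 42.93.117.83
Longest matching prefix is /26 -> interface bond0.

bond0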